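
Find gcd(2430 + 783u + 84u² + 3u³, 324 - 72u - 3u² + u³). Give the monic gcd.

By polynomial division,
  3u³ + 84u² + 783u + 2430 = (3)(u³ - 3u² - 72u + 324) + (93u² + 999u + 1458)
  u³ - 3u² - 72u + 324 = ((1/93)u - 142/961)(93u² + 999u + 1458) + ((57600/961)u + 518400/961)
  93u² + 999u + 1458 = ((29791/19200)u + 8649/3200)((57600/961)u + 518400/961) + (0)
Last nonzero remainder: (57600/961)u + 518400/961. Dividing through by 57600/961 gives the monic gcd u + 9.

9 + u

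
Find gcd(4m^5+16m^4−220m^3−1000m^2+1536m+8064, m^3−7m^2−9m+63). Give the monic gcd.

m^2−10m+21

By polynomial division,
  4m^5+16m^4−220m^3−1000m^2+1536m+8064 = (4m^2+44m+124)(m^3−7m^2−9m+63) + (12m^2−120m+252)
  m^3−7m^2−9m+63 = ((1/12)m+1/4)(12m^2−120m+252) + (0)
Last nonzero remainder: 12m^2−120m+252. Dividing through by 12 gives the monic gcd m^2−10m+21.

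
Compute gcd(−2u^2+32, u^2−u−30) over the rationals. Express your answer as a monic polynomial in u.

1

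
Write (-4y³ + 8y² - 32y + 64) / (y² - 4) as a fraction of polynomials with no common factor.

(-4y² - 32)/(y + 2)

Euclidean algorithm in ℚ[y]:
  -4y³ + 8y² - 32y + 64 = (-4y + 8)(y² - 4) + (-48y + 96)
  y² - 4 = (-(1/48)y - 1/24)(-48y + 96) + (0)
Last nonzero remainder: -48y + 96. Dividing through by -48 gives the monic gcd y - 2.
Cancel y - 2 from numerator and denominator to get the reduced form.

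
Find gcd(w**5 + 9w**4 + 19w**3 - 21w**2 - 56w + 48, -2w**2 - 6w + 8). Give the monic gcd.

By polynomial division,
  w**5 + 9w**4 + 19w**3 - 21w**2 - 56w + 48 = (-(1/2)w**3 - 3w**2 - (5/2)w + 6)(-2w**2 - 6w + 8) + (0)
Last nonzero remainder: -2w**2 - 6w + 8. Dividing through by -2 gives the monic gcd w**2 + 3w - 4.

w**2 + 3w - 4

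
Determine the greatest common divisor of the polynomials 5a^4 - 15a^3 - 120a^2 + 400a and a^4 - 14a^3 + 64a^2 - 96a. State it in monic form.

a^3 - 8a^2 + 16a

Apply the Euclidean algorithm:
  5a^4 - 15a^3 - 120a^2 + 400a = (5)(a^4 - 14a^3 + 64a^2 - 96a) + (55a^3 - 440a^2 + 880a)
  a^4 - 14a^3 + 64a^2 - 96a = ((1/55)a - 6/55)(55a^3 - 440a^2 + 880a) + (0)
Last nonzero remainder: 55a^3 - 440a^2 + 880a. Dividing through by 55 gives the monic gcd a^3 - 8a^2 + 16a.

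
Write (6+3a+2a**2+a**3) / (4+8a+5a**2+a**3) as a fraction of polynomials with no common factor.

By polynomial division,
  a**3+2a**2+3a+6 = (a**3+5a**2+8a+4) + (-3a**2-5a+2)
  a**3+5a**2+8a+4 = (-(1/3)a-10/9)(-3a**2-5a+2) + ((28/9)a+56/9)
  -3a**2-5a+2 = (-(27/28)a+9/28)((28/9)a+56/9) + (0)
Last nonzero remainder: (28/9)a+56/9. Dividing through by 28/9 gives the monic gcd a+2.
Cancel a+2 from numerator and denominator to get the reduced form.

(3+a**2)/(2+3a+a**2)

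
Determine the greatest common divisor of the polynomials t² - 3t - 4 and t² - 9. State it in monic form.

1

Euclidean algorithm in ℚ[t]:
  t² - 3t - 4 = (t² - 9) + (-3t + 5)
  t² - 9 = (-(1/3)t - 5/9)(-3t + 5) + (-56/9)
  -3t + 5 = ((27/56)t - 45/56)(-56/9) + (0)
The last nonzero remainder is the constant -56/9, so the polynomials are coprime and gcd = 1.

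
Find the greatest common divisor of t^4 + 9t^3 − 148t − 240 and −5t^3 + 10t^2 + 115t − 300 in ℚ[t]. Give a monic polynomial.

t^2 + t − 20

Euclidean algorithm in ℚ[t]:
  t^4 + 9t^3 − 148t − 240 = (−(1/5)t − 11/5)(−5t^3 + 10t^2 + 115t − 300) + (45t^2 + 45t − 900)
  −5t^3 + 10t^2 + 115t − 300 = (−(1/9)t + 1/3)(45t^2 + 45t − 900) + (0)
Last nonzero remainder: 45t^2 + 45t − 900. Dividing through by 45 gives the monic gcd t^2 + t − 20.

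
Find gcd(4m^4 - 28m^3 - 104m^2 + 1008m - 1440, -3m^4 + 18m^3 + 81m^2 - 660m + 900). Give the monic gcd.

m^3 - m^2 - 32m + 60

By polynomial division,
  4m^4 - 28m^3 - 104m^2 + 1008m - 1440 = (-4/3)(-3m^4 + 18m^3 + 81m^2 - 660m + 900) + (-4m^3 + 4m^2 + 128m - 240)
  -3m^4 + 18m^3 + 81m^2 - 660m + 900 = ((3/4)m - 15/4)(-4m^3 + 4m^2 + 128m - 240) + (0)
Last nonzero remainder: -4m^3 + 4m^2 + 128m - 240. Dividing through by -4 gives the monic gcd m^3 - m^2 - 32m + 60.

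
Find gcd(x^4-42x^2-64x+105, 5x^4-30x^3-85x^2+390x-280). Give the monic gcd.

x^2-8x+7

Euclidean algorithm in ℚ[x]:
  x^4-42x^2-64x+105 = (1/5)(5x^4-30x^3-85x^2+390x-280) + (6x^3-25x^2-142x+161)
  5x^4-30x^3-85x^2+390x-280 = ((5/6)x-55/36)(6x^3-25x^2-142x+161) + (-(175/36)x^2+(350/9)x-1225/36)
  6x^3-25x^2-142x+161 = (-(216/175)x-828/175)(-(175/36)x^2+(350/9)x-1225/36) + (0)
Last nonzero remainder: -(175/36)x^2+(350/9)x-1225/36. Dividing through by -175/36 gives the monic gcd x^2-8x+7.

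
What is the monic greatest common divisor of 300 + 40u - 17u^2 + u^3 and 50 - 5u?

By polynomial division,
  u^3 - 17u^2 + 40u + 300 = (-(1/5)u^2 + (7/5)u + 6)(-5u + 50) + (0)
Last nonzero remainder: -5u + 50. Dividing through by -5 gives the monic gcd u - 10.

-10 + u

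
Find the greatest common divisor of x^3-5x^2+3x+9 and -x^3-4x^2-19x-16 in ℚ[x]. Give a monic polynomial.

x+1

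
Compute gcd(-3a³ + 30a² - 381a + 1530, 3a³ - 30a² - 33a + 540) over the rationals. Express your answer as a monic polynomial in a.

Repeated division with remainder:
  -3a³ + 30a² - 381a + 1530 = (-1)(3a³ - 30a² - 33a + 540) + (-414a + 2070)
  3a³ - 30a² - 33a + 540 = (-(1/138)a² + (5/138)a + 6/23)(-414a + 2070) + (0)
Last nonzero remainder: -414a + 2070. Dividing through by -414 gives the monic gcd a - 5.

a - 5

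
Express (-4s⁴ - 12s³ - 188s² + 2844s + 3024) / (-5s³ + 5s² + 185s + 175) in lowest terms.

(4s² + 36s + 432)/(5s + 25)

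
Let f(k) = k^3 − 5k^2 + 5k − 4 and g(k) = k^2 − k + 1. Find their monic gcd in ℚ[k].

By polynomial division,
  k^3 − 5k^2 + 5k − 4 = (k − 4)(k^2 − k + 1) + (0)
The last nonzero remainder k^2 − k + 1 is already monic.

k^2 − k + 1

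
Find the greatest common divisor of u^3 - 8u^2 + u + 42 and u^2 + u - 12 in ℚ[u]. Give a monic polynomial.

u - 3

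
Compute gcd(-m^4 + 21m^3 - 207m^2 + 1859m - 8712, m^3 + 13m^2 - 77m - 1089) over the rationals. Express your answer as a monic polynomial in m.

Repeated division with remainder:
  -m^4 + 21m^3 - 207m^2 + 1859m - 8712 = (-m + 34)(m^3 + 13m^2 - 77m - 1089) + (-726m^2 + 3388m + 28314)
  m^3 + 13m^2 - 77m - 1089 = (-(1/726)m - 53/2178)(-726m^2 + 3388m + 28314) + ((400/9)m - 400)
  -726m^2 + 3388m + 28314 = (-(3267/200)m - 14157/200)((400/9)m - 400) + (0)
Last nonzero remainder: (400/9)m - 400. Dividing through by 400/9 gives the monic gcd m - 9.

m - 9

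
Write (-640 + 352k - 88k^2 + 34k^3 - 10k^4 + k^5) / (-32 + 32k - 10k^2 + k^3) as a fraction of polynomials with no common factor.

Apply the Euclidean algorithm:
  k^5 - 10k^4 + 34k^3 - 88k^2 + 352k - 640 = (k^2 + 2)(k^3 - 10k^2 + 32k - 32) + (-36k^2 + 288k - 576)
  k^3 - 10k^2 + 32k - 32 = (-(1/36)k + 1/18)(-36k^2 + 288k - 576) + (0)
Last nonzero remainder: -36k^2 + 288k - 576. Dividing through by -36 gives the monic gcd k^2 - 8k + 16.
Cancel k^2 - 8k + 16 from numerator and denominator to get the reduced form.

(-40 + 2k - 2k^2 + k^3)/(-2 + k)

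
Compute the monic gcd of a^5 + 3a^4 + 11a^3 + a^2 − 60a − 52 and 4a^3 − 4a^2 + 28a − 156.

Apply the Euclidean algorithm:
  a^5 + 3a^4 + 11a^3 + a^2 − 60a − 52 = ((1/4)a^2 + a + 2)(4a^3 − 4a^2 + 28a − 156) + (20a^2 + 40a + 260)
  4a^3 − 4a^2 + 28a − 156 = ((1/5)a − 3/5)(20a^2 + 40a + 260) + (0)
Last nonzero remainder: 20a^2 + 40a + 260. Dividing through by 20 gives the monic gcd a^2 + 2a + 13.

a^2 + 2a + 13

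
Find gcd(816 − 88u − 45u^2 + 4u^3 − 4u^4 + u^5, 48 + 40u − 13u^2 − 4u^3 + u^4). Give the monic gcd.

48 − 8u − 5u^2 + u^3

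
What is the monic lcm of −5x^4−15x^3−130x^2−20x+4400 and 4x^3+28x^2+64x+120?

Euclidean algorithm in ℚ[x]:
  −5x^4−15x^3−130x^2−20x+4400 = (−(5/4)x+5)(4x^3+28x^2+64x+120) + (−190x^2−190x+3800)
  4x^3+28x^2+64x+120 = (−(2/95)x−12/95)(−190x^2−190x+3800) + (120x+600)
  −190x^2−190x+3800 = (−(19/12)x+19/3)(120x+600) + (0)
Last nonzero remainder: 120x+600. Dividing through by 120 gives the monic gcd x+5.
Then lcm(f, g) = f·g / gcd(f, g); expanding and making the result monic gives the answer.

x^6+5x^5+38x^4+74x^3−716x^2−1736x−5280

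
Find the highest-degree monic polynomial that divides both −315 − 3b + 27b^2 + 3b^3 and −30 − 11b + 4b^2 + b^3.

By polynomial division,
  3b^3 + 27b^2 − 3b − 315 = (3)(b^3 + 4b^2 − 11b − 30) + (15b^2 + 30b − 225)
  b^3 + 4b^2 − 11b − 30 = ((1/15)b + 2/15)(15b^2 + 30b − 225) + (0)
Last nonzero remainder: 15b^2 + 30b − 225. Dividing through by 15 gives the monic gcd b^2 + 2b − 15.

−15 + 2b + b^2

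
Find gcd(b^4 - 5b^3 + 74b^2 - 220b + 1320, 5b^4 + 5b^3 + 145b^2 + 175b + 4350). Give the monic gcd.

b^2 - 5b + 30

By polynomial division,
  b^4 - 5b^3 + 74b^2 - 220b + 1320 = (1/5)(5b^4 + 5b^3 + 145b^2 + 175b + 4350) + (-6b^3 + 45b^2 - 255b + 450)
  5b^4 + 5b^3 + 145b^2 + 175b + 4350 = (-(5/6)b - 85/12)(-6b^3 + 45b^2 - 255b + 450) + ((1005/4)b^2 - (5025/4)b + 15075/2)
  -6b^3 + 45b^2 - 255b + 450 = (-(8/335)b + 4/67)((1005/4)b^2 - (5025/4)b + 15075/2) + (0)
Last nonzero remainder: (1005/4)b^2 - (5025/4)b + 15075/2. Dividing through by 1005/4 gives the monic gcd b^2 - 5b + 30.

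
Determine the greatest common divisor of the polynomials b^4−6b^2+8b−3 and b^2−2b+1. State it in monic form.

Repeated division with remainder:
  b^4−6b^2+8b−3 = (b^2+2b−3)(b^2−2b+1) + (0)
The last nonzero remainder b^2−2b+1 is already monic.

b^2−2b+1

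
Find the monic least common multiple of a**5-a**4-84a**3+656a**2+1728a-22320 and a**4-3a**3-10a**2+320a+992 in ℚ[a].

a**7+7a**6-76a**5-32a**4+5632a**3+2000a**2-150912a-357120

By polynomial division,
  a**5-a**4-84a**3+656a**2+1728a-22320 = (a+2)(a**4-3a**3-10a**2+320a+992) + (-68a**3+356a**2+96a-24304)
  a**4-3a**3-10a**2+320a+992 = (-(1/68)a-19/578)(-68a**3+356a**2+96a-24304) + ((900/289)a**2-(9900/289)a+55800/289)
  -68a**3+356a**2+96a-24304 = (-(4913/225)a-28322/225)((900/289)a**2-(9900/289)a+55800/289) + (0)
Last nonzero remainder: (900/289)a**2-(9900/289)a+55800/289. Dividing through by 900/289 gives the monic gcd a**2-11a+62.
Then lcm(f, g) = f·g / gcd(f, g); expanding and making the result monic gives the answer.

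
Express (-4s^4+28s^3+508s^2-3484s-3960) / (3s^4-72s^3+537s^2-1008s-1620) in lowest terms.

(-4s-44)/(3s-18)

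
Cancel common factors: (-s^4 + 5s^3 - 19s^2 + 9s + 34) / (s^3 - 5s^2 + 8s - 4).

(-s^3 + 3s^2 - 13s - 17)/(s^2 - 3s + 2)

Repeated division with remainder:
  -s^4 + 5s^3 - 19s^2 + 9s + 34 = (-s)(s^3 - 5s^2 + 8s - 4) + (-11s^2 + 5s + 34)
  s^3 - 5s^2 + 8s - 4 = (-(1/11)s + 50/121)(-11s^2 + 5s + 34) + ((1092/121)s - 2184/121)
  -11s^2 + 5s + 34 = (-(1331/1092)s - 2057/1092)((1092/121)s - 2184/121) + (0)
Last nonzero remainder: (1092/121)s - 2184/121. Dividing through by 1092/121 gives the monic gcd s - 2.
Cancel s - 2 from numerator and denominator to get the reduced form.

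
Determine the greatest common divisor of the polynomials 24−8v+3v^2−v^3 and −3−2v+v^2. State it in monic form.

−3+v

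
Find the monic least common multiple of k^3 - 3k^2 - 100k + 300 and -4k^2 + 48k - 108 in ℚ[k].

k^4 - 12k^3 - 73k^2 + 1200k - 2700

Repeated division with remainder:
  k^3 - 3k^2 - 100k + 300 = (-(1/4)k - 9/4)(-4k^2 + 48k - 108) + (-19k + 57)
  -4k^2 + 48k - 108 = ((4/19)k - 36/19)(-19k + 57) + (0)
Last nonzero remainder: -19k + 57. Dividing through by -19 gives the monic gcd k - 3.
Then lcm(f, g) = f·g / gcd(f, g); expanding and making the result monic gives the answer.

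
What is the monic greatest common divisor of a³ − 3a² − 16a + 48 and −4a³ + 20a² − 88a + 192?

Apply the Euclidean algorithm:
  a³ − 3a² − 16a + 48 = (−1/4)(−4a³ + 20a² − 88a + 192) + (2a² − 38a + 96)
  −4a³ + 20a² − 88a + 192 = (−2a − 28)(2a² − 38a + 96) + (−960a + 2880)
  2a² − 38a + 96 = (−(1/480)a + 1/30)(−960a + 2880) + (0)
Last nonzero remainder: −960a + 2880. Dividing through by −960 gives the monic gcd a − 3.

a − 3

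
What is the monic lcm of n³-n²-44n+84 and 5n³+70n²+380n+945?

n⁵+6n⁴-24n³-251n²-600n+2268

By polynomial division,
  n³-n²-44n+84 = (1/5)(5n³+70n²+380n+945) + (-15n²-120n-105)
  5n³+70n²+380n+945 = (-(1/3)n-2)(-15n²-120n-105) + (105n+735)
  -15n²-120n-105 = (-(1/7)n-1/7)(105n+735) + (0)
Last nonzero remainder: 105n+735. Dividing through by 105 gives the monic gcd n+7.
Then lcm(f, g) = f·g / gcd(f, g); expanding and making the result monic gives the answer.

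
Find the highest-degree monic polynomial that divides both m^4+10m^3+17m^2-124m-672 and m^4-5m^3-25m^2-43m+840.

m^2+7m+24

By polynomial division,
  m^4+10m^3+17m^2-124m-672 = (m^4-5m^3-25m^2-43m+840) + (15m^3+42m^2-81m-1512)
  m^4-5m^3-25m^2-43m+840 = ((1/15)m-13/25)(15m^3+42m^2-81m-1512) + ((56/25)m^2+(392/25)m+1344/25)
  15m^3+42m^2-81m-1512 = ((375/56)m-225/8)((56/25)m^2+(392/25)m+1344/25) + (0)
Last nonzero remainder: (56/25)m^2+(392/25)m+1344/25. Dividing through by 56/25 gives the monic gcd m^2+7m+24.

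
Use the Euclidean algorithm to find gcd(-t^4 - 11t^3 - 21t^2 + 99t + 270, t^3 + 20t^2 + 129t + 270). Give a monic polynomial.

t^2 + 11t + 30

Euclidean algorithm in ℚ[t]:
  -t^4 - 11t^3 - 21t^2 + 99t + 270 = (-t + 9)(t^3 + 20t^2 + 129t + 270) + (-72t^2 - 792t - 2160)
  t^3 + 20t^2 + 129t + 270 = (-(1/72)t - 1/8)(-72t^2 - 792t - 2160) + (0)
Last nonzero remainder: -72t^2 - 792t - 2160. Dividing through by -72 gives the monic gcd t^2 + 11t + 30.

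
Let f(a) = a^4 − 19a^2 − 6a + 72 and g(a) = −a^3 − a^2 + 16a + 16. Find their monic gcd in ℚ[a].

a − 4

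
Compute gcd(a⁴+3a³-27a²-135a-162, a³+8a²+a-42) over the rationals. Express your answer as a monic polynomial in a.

Apply the Euclidean algorithm:
  a⁴+3a³-27a²-135a-162 = (a-5)(a³+8a²+a-42) + (12a²-88a-372)
  a³+8a²+a-42 = ((1/12)a+23/18)(12a²-88a-372) + ((1300/9)a+1300/3)
  12a²-88a-372 = ((27/325)a-279/325)((1300/9)a+1300/3) + (0)
Last nonzero remainder: (1300/9)a+1300/3. Dividing through by 1300/9 gives the monic gcd a+3.

a+3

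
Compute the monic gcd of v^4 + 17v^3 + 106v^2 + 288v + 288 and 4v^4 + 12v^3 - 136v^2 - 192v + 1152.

v^2 + 10v + 24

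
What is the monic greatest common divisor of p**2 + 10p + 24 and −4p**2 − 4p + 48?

Apply the Euclidean algorithm:
  p**2 + 10p + 24 = (−1/4)(−4p**2 − 4p + 48) + (9p + 36)
  −4p**2 − 4p + 48 = (−(4/9)p + 4/3)(9p + 36) + (0)
Last nonzero remainder: 9p + 36. Dividing through by 9 gives the monic gcd p + 4.

p + 4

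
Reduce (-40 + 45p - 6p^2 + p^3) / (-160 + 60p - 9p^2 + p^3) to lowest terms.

(-1 + p)/(-4 + p)

Apply the Euclidean algorithm:
  p^3 - 6p^2 + 45p - 40 = (p^3 - 9p^2 + 60p - 160) + (3p^2 - 15p + 120)
  p^3 - 9p^2 + 60p - 160 = ((1/3)p - 4/3)(3p^2 - 15p + 120) + (0)
Last nonzero remainder: 3p^2 - 15p + 120. Dividing through by 3 gives the monic gcd p^2 - 5p + 40.
Cancel p^2 - 5p + 40 from numerator and denominator to get the reduced form.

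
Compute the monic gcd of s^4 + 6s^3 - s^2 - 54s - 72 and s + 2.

s + 2

By polynomial division,
  s^4 + 6s^3 - s^2 - 54s - 72 = (s^3 + 4s^2 - 9s - 36)(s + 2) + (0)
The last nonzero remainder s + 2 is already monic.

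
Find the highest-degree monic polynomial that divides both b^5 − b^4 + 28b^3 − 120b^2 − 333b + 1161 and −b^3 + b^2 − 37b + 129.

b^3 − b^2 + 37b − 129

Apply the Euclidean algorithm:
  b^5 − b^4 + 28b^3 − 120b^2 − 333b + 1161 = (−b^2 + 9)(−b^3 + b^2 − 37b + 129) + (0)
Last nonzero remainder: −b^3 + b^2 − 37b + 129. Dividing through by −1 gives the monic gcd b^3 − b^2 + 37b − 129.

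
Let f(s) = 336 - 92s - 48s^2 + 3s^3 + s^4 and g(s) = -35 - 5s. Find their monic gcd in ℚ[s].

7 + s

Repeated division with remainder:
  s^4 + 3s^3 - 48s^2 - 92s + 336 = (-(1/5)s^3 + (4/5)s^2 + 4s - 48/5)(-5s - 35) + (0)
Last nonzero remainder: -5s - 35. Dividing through by -5 gives the monic gcd s + 7.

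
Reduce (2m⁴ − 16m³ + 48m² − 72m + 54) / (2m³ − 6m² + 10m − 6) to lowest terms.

(m² − 6m + 9)/(m − 1)

By polynomial division,
  2m⁴ − 16m³ + 48m² − 72m + 54 = (m − 5)(2m³ − 6m² + 10m − 6) + (8m² − 16m + 24)
  2m³ − 6m² + 10m − 6 = ((1/4)m − 1/4)(8m² − 16m + 24) + (0)
Last nonzero remainder: 8m² − 16m + 24. Dividing through by 8 gives the monic gcd m² − 2m + 3.
Cancel m² − 2m + 3 from numerator and denominator to get the reduced form.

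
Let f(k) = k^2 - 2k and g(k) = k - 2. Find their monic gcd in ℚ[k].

k - 2

Euclidean algorithm in ℚ[k]:
  k^2 - 2k = (k)(k - 2) + (0)
The last nonzero remainder k - 2 is already monic.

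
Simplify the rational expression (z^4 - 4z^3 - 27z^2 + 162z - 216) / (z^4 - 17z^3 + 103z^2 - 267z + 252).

(z + 6)/(z - 7)

Repeated division with remainder:
  z^4 - 4z^3 - 27z^2 + 162z - 216 = (z^4 - 17z^3 + 103z^2 - 267z + 252) + (13z^3 - 130z^2 + 429z - 468)
  z^4 - 17z^3 + 103z^2 - 267z + 252 = ((1/13)z - 7/13)(13z^3 - 130z^2 + 429z - 468) + (0)
Last nonzero remainder: 13z^3 - 130z^2 + 429z - 468. Dividing through by 13 gives the monic gcd z^3 - 10z^2 + 33z - 36.
Cancel z^3 - 10z^2 + 33z - 36 from numerator and denominator to get the reduced form.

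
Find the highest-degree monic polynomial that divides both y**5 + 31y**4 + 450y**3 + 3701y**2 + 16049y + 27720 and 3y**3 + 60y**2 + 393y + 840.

y**3 + 20y**2 + 131y + 280

Apply the Euclidean algorithm:
  y**5 + 31y**4 + 450y**3 + 3701y**2 + 16049y + 27720 = ((1/3)y**2 + (11/3)y + 33)(3y**3 + 60y**2 + 393y + 840) + (0)
Last nonzero remainder: 3y**3 + 60y**2 + 393y + 840. Dividing through by 3 gives the monic gcd y**3 + 20y**2 + 131y + 280.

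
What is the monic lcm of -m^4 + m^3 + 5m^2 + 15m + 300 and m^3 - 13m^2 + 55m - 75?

By polynomial division,
  -m^4 + m^3 + 5m^2 + 15m + 300 = (-m - 12)(m^3 - 13m^2 + 55m - 75) + (-96m^2 + 600m - 600)
  m^3 - 13m^2 + 55m - 75 = (-(1/96)m + 9/128)(-96m^2 + 600m - 600) + ((105/16)m - 525/16)
  -96m^2 + 600m - 600 = (-(512/35)m + 128/7)((105/16)m - 525/16) + (0)
Last nonzero remainder: (105/16)m - 525/16. Dividing through by 105/16 gives the monic gcd m - 5.
Then lcm(f, g) = f·g / gcd(f, g); expanding and making the result monic gives the answer.

m^6 - 9m^5 + 18m^4 + 10m^3 - 255m^2 + 2175m - 4500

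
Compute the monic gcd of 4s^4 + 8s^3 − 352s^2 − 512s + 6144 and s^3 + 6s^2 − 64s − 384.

s^3 + 6s^2 − 64s − 384

Apply the Euclidean algorithm:
  4s^4 + 8s^3 − 352s^2 − 512s + 6144 = (4s − 16)(s^3 + 6s^2 − 64s − 384) + (0)
The last nonzero remainder s^3 + 6s^2 − 64s − 384 is already monic.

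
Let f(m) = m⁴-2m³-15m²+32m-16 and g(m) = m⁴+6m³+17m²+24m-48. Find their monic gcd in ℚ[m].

m²+3m-4

Apply the Euclidean algorithm:
  m⁴-2m³-15m²+32m-16 = (m⁴+6m³+17m²+24m-48) + (-8m³-32m²+8m+32)
  m⁴+6m³+17m²+24m-48 = (-(1/8)m-1/4)(-8m³-32m²+8m+32) + (10m²+30m-40)
  -8m³-32m²+8m+32 = (-(4/5)m-4/5)(10m²+30m-40) + (0)
Last nonzero remainder: 10m²+30m-40. Dividing through by 10 gives the monic gcd m²+3m-4.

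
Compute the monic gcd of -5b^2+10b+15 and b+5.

1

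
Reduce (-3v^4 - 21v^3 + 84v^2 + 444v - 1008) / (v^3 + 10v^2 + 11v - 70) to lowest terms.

(-3v^2 - 6v + 72)/(v + 5)

Apply the Euclidean algorithm:
  -3v^4 - 21v^3 + 84v^2 + 444v - 1008 = (-3v + 9)(v^3 + 10v^2 + 11v - 70) + (27v^2 + 135v - 378)
  v^3 + 10v^2 + 11v - 70 = ((1/27)v + 5/27)(27v^2 + 135v - 378) + (0)
Last nonzero remainder: 27v^2 + 135v - 378. Dividing through by 27 gives the monic gcd v^2 + 5v - 14.
Cancel v^2 + 5v - 14 from numerator and denominator to get the reduced form.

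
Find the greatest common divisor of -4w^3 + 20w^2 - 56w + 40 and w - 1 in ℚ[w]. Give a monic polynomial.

Euclidean algorithm in ℚ[w]:
  -4w^3 + 20w^2 - 56w + 40 = (-4w^2 + 16w - 40)(w - 1) + (0)
The last nonzero remainder w - 1 is already monic.

w - 1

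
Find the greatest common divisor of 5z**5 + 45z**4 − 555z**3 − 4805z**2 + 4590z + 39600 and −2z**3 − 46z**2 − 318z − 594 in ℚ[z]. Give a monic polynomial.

Apply the Euclidean algorithm:
  5z**5 + 45z**4 − 555z**3 − 4805z**2 + 4590z + 39600 = (−(5/2)z**2 + 35z − 130)(−2z**3 − 46z**2 − 318z − 594) + (−1140z**2 − 15960z − 37620)
  −2z**3 − 46z**2 − 318z − 594 = ((1/570)z + 3/190)(−1140z**2 − 15960z − 37620) + (0)
Last nonzero remainder: −1140z**2 − 15960z − 37620. Dividing through by −1140 gives the monic gcd z**2 + 14z + 33.

z**2 + 14z + 33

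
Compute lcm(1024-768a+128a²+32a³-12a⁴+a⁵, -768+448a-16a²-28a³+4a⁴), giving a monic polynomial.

-3072+3328a-1152a²+32a³+68a⁴-15a⁵+a⁶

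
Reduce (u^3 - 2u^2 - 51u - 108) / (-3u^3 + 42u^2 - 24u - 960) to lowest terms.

Apply the Euclidean algorithm:
  u^3 - 2u^2 - 51u - 108 = (-1/3)(-3u^3 + 42u^2 - 24u - 960) + (12u^2 - 59u - 428)
  -3u^3 + 42u^2 - 24u - 960 = (-(1/4)u + 109/48)(12u^2 - 59u - 428) + ((143/48)u + 143/12)
  12u^2 - 59u - 428 = ((576/143)u - 5136/143)((143/48)u + 143/12) + (0)
Last nonzero remainder: (143/48)u + 143/12. Dividing through by 143/48 gives the monic gcd u + 4.
Cancel u + 4 from numerator and denominator to get the reduced form.

(-u^2 + 6u + 27)/(3u^2 - 54u + 240)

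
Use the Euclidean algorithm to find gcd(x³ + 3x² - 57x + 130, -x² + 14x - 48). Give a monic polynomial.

1

Repeated division with remainder:
  x³ + 3x² - 57x + 130 = (-x - 17)(-x² + 14x - 48) + (133x - 686)
  -x² + 14x - 48 = (-(1/133)x + 24/361)(133x - 686) + (-864/361)
  133x - 686 = (-(48013/864)x + 123823/432)(-864/361) + (0)
The last nonzero remainder is the constant -864/361, so the polynomials are coprime and gcd = 1.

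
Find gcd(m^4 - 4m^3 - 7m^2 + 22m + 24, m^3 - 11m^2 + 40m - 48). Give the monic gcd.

Euclidean algorithm in ℚ[m]:
  m^4 - 4m^3 - 7m^2 + 22m + 24 = (m + 7)(m^3 - 11m^2 + 40m - 48) + (30m^2 - 210m + 360)
  m^3 - 11m^2 + 40m - 48 = ((1/30)m - 2/15)(30m^2 - 210m + 360) + (0)
Last nonzero remainder: 30m^2 - 210m + 360. Dividing through by 30 gives the monic gcd m^2 - 7m + 12.

m^2 - 7m + 12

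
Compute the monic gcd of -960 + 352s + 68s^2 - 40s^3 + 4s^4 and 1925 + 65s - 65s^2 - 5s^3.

-5 + s

Euclidean algorithm in ℚ[s]:
  4s^4 - 40s^3 + 68s^2 + 352s - 960 = (-(4/5)s + 92/5)(-5s^3 - 65s^2 + 65s + 1925) + (1316s^2 + 696s - 36380)
  -5s^3 - 65s^2 + 65s + 1925 = (-(5/1316)s - 20515/432964)(1316s^2 + 696s - 36380) + (-(4356000/108241)s + 21780000/108241)
  1316s^2 + 696s - 36380 = (-(35611289/1089000)s - 196890379/1089000)(-(4356000/108241)s + 21780000/108241) + (0)
Last nonzero remainder: -(4356000/108241)s + 21780000/108241. Dividing through by -4356000/108241 gives the monic gcd s - 5.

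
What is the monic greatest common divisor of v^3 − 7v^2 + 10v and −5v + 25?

v − 5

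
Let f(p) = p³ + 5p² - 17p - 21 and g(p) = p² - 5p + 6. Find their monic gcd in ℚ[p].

Repeated division with remainder:
  p³ + 5p² - 17p - 21 = (p + 10)(p² - 5p + 6) + (27p - 81)
  p² - 5p + 6 = ((1/27)p - 2/27)(27p - 81) + (0)
Last nonzero remainder: 27p - 81. Dividing through by 27 gives the monic gcd p - 3.

p - 3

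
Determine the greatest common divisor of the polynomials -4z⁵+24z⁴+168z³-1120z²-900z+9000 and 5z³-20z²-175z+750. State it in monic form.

Apply the Euclidean algorithm:
  -4z⁵+24z⁴+168z³-1120z²-900z+9000 = (-(4/5)z²+(8/5)z+12)(5z³-20z²-175z+750) + (0)
Last nonzero remainder: 5z³-20z²-175z+750. Dividing through by 5 gives the monic gcd z³-4z²-35z+150.

z³-4z²-35z+150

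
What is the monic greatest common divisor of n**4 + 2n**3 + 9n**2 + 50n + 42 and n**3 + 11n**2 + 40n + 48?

n + 3

Euclidean algorithm in ℚ[n]:
  n**4 + 2n**3 + 9n**2 + 50n + 42 = (n - 9)(n**3 + 11n**2 + 40n + 48) + (68n**2 + 362n + 474)
  n**3 + 11n**2 + 40n + 48 = ((1/68)n + 193/2312)(68n**2 + 362n + 474) + ((3249/1156)n + 9747/1156)
  68n**2 + 362n + 474 = ((78608/3249)n + 182648/3249)((3249/1156)n + 9747/1156) + (0)
Last nonzero remainder: (3249/1156)n + 9747/1156. Dividing through by 3249/1156 gives the monic gcd n + 3.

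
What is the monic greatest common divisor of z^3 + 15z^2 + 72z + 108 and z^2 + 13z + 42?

Apply the Euclidean algorithm:
  z^3 + 15z^2 + 72z + 108 = (z + 2)(z^2 + 13z + 42) + (4z + 24)
  z^2 + 13z + 42 = ((1/4)z + 7/4)(4z + 24) + (0)
Last nonzero remainder: 4z + 24. Dividing through by 4 gives the monic gcd z + 6.

z + 6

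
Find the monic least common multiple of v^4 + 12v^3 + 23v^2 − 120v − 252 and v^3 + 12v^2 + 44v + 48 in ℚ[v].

Euclidean algorithm in ℚ[v]:
  v^4 + 12v^3 + 23v^2 − 120v − 252 = (v)(v^3 + 12v^2 + 44v + 48) + (−21v^2 − 168v − 252)
  v^3 + 12v^2 + 44v + 48 = (−(1/21)v − 4/21)(−21v^2 − 168v − 252) + (0)
Last nonzero remainder: −21v^2 − 168v − 252. Dividing through by −21 gives the monic gcd v^2 + 8v + 12.
Then lcm(f, g) = f·g / gcd(f, g); expanding and making the result monic gives the answer.

v^5 + 16v^4 + 71v^3 − 28v^2 − 732v − 1008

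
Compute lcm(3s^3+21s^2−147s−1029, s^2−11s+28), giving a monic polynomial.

Apply the Euclidean algorithm:
  3s^3+21s^2−147s−1029 = (3s+54)(s^2−11s+28) + (363s−2541)
  s^2−11s+28 = ((1/363)s−4/363)(363s−2541) + (0)
Last nonzero remainder: 363s−2541. Dividing through by 363 gives the monic gcd s−7.
Then lcm(f, g) = f·g / gcd(f, g); expanding and making the result monic gives the answer.

s^4+3s^3−77s^2−147s+1372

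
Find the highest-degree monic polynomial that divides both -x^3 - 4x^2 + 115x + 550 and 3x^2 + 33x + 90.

x + 5

By polynomial division,
  -x^3 - 4x^2 + 115x + 550 = (-(1/3)x + 7/3)(3x^2 + 33x + 90) + (68x + 340)
  3x^2 + 33x + 90 = ((3/68)x + 9/34)(68x + 340) + (0)
Last nonzero remainder: 68x + 340. Dividing through by 68 gives the monic gcd x + 5.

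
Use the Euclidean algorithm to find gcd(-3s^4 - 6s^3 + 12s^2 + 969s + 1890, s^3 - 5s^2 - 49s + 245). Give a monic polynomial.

s - 7

By polynomial division,
  -3s^4 - 6s^3 + 12s^2 + 969s + 1890 = (-3s - 21)(s^3 - 5s^2 - 49s + 245) + (-240s^2 + 675s + 7035)
  s^3 - 5s^2 - 49s + 245 = (-(1/240)s + 7/768)(-240s^2 + 675s + 7035) + (-(6615/256)s + 46305/256)
  -240s^2 + 675s + 7035 = ((4096/441)s + 17152/441)(-(6615/256)s + 46305/256) + (0)
Last nonzero remainder: -(6615/256)s + 46305/256. Dividing through by -6615/256 gives the monic gcd s - 7.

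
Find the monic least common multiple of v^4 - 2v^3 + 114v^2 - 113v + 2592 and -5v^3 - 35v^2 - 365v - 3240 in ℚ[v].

Apply the Euclidean algorithm:
  v^4 - 2v^3 + 114v^2 - 113v + 2592 = (-(1/5)v + 9/5)(-5v^3 - 35v^2 - 365v - 3240) + (104v^2 - 104v + 8424)
  -5v^3 - 35v^2 - 365v - 3240 = (-(5/104)v - 5/13)(104v^2 - 104v + 8424) + (0)
Last nonzero remainder: 104v^2 - 104v + 8424. Dividing through by 104 gives the monic gcd v^2 - v + 81.
Then lcm(f, g) = f·g / gcd(f, g); expanding and making the result monic gives the answer.

v^5 + 6v^4 + 98v^3 + 799v^2 + 1688v + 20736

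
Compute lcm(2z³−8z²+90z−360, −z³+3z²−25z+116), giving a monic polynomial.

z⁵−3z⁴+70z³−251z²+1125z−5220

By polynomial division,
  2z³−8z²+90z−360 = (−2)(−z³+3z²−25z+116) + (−2z²+40z−128)
  −z³+3z²−25z+116 = ((1/2)z+17/2)(−2z²+40z−128) + (−301z+1204)
  −2z²+40z−128 = ((2/301)z−32/301)(−301z+1204) + (0)
Last nonzero remainder: −301z+1204. Dividing through by −301 gives the monic gcd z−4.
Then lcm(f, g) = f·g / gcd(f, g); expanding and making the result monic gives the answer.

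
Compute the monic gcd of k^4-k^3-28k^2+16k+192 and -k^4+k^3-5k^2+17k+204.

Apply the Euclidean algorithm:
  k^4-k^3-28k^2+16k+192 = (-1)(-k^4+k^3-5k^2+17k+204) + (-33k^2+33k+396)
  -k^4+k^3-5k^2+17k+204 = ((1/33)k^2+17/33)(-33k^2+33k+396) + (0)
Last nonzero remainder: -33k^2+33k+396. Dividing through by -33 gives the monic gcd k^2-k-12.

k^2-k-12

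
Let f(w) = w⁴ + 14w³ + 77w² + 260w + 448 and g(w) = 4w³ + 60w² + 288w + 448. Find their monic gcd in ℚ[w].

w² + 11w + 28

Apply the Euclidean algorithm:
  w⁴ + 14w³ + 77w² + 260w + 448 = ((1/4)w − 1/4)(4w³ + 60w² + 288w + 448) + (20w² + 220w + 560)
  4w³ + 60w² + 288w + 448 = ((1/5)w + 4/5)(20w² + 220w + 560) + (0)
Last nonzero remainder: 20w² + 220w + 560. Dividing through by 20 gives the monic gcd w² + 11w + 28.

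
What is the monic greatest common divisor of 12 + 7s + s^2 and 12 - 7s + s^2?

Euclidean algorithm in ℚ[s]:
  s^2 + 7s + 12 = (s^2 - 7s + 12) + (14s)
  s^2 - 7s + 12 = ((1/14)s - 1/2)(14s) + (12)
  14s = ((7/6)s)(12) + (0)
The last nonzero remainder is the constant 12, so the polynomials are coprime and gcd = 1.

1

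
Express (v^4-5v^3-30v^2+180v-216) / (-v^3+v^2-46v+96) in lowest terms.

(-v^3+3v^2+36v-108)/(v^2+v+48)

By polynomial division,
  v^4-5v^3-30v^2+180v-216 = (-v+4)(-v^3+v^2-46v+96) + (-80v^2+460v-600)
  -v^3+v^2-46v+96 = ((1/80)v+19/320)(-80v^2+460v-600) + (-(1053/16)v+1053/8)
  -80v^2+460v-600 = ((1280/1053)v-1600/351)(-(1053/16)v+1053/8) + (0)
Last nonzero remainder: -(1053/16)v+1053/8. Dividing through by -1053/16 gives the monic gcd v-2.
Cancel v-2 from numerator and denominator to get the reduced form.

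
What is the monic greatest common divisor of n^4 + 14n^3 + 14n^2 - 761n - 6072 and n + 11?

n + 11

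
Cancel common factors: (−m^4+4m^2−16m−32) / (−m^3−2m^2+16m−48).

Apply the Euclidean algorithm:
  −m^4+4m^2−16m−32 = (m−2)(−m^3−2m^2+16m−48) + (−16m^2+64m−128)
  −m^3−2m^2+16m−48 = ((1/16)m+3/8)(−16m^2+64m−128) + (0)
Last nonzero remainder: −16m^2+64m−128. Dividing through by −16 gives the monic gcd m^2−4m+8.
Cancel m^2−4m+8 from numerator and denominator to get the reduced form.

(m^2+4m+4)/(m+6)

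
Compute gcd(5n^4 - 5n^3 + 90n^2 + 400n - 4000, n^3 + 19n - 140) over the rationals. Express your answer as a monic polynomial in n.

Euclidean algorithm in ℚ[n]:
  5n^4 - 5n^3 + 90n^2 + 400n - 4000 = (5n - 5)(n^3 + 19n - 140) + (-5n^2 + 1195n - 4700)
  n^3 + 19n - 140 = (-(1/5)n - 239/5)(-5n^2 + 1195n - 4700) + (56200n - 224800)
  -5n^2 + 1195n - 4700 = (-(1/11240)n + 47/2248)(56200n - 224800) + (0)
Last nonzero remainder: 56200n - 224800. Dividing through by 56200 gives the monic gcd n - 4.

n - 4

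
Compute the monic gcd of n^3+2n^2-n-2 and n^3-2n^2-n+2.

By polynomial division,
  n^3+2n^2-n-2 = (n^3-2n^2-n+2) + (4n^2-4)
  n^3-2n^2-n+2 = ((1/4)n-1/2)(4n^2-4) + (0)
Last nonzero remainder: 4n^2-4. Dividing through by 4 gives the monic gcd n^2-1.

n^2-1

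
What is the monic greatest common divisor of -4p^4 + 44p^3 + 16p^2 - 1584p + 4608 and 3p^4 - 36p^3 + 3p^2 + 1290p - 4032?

p^3 - 5p^2 - 34p + 192

Apply the Euclidean algorithm:
  -4p^4 + 44p^3 + 16p^2 - 1584p + 4608 = (-4/3)(3p^4 - 36p^3 + 3p^2 + 1290p - 4032) + (-4p^3 + 20p^2 + 136p - 768)
  3p^4 - 36p^3 + 3p^2 + 1290p - 4032 = (-(3/4)p + 21/4)(-4p^3 + 20p^2 + 136p - 768) + (0)
Last nonzero remainder: -4p^3 + 20p^2 + 136p - 768. Dividing through by -4 gives the monic gcd p^3 - 5p^2 - 34p + 192.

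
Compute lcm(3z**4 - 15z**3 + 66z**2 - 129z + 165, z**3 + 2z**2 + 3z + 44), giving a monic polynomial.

By polynomial division,
  3z**4 - 15z**3 + 66z**2 - 129z + 165 = (3z - 21)(z**3 + 2z**2 + 3z + 44) + (99z**2 - 198z + 1089)
  z**3 + 2z**2 + 3z + 44 = ((1/99)z + 4/99)(99z**2 - 198z + 1089) + (0)
Last nonzero remainder: 99z**2 - 198z + 1089. Dividing through by 99 gives the monic gcd z**2 - 2z + 11.
Then lcm(f, g) = f·g / gcd(f, g); expanding and making the result monic gives the answer.

z**5 - z**4 + 2z**3 + 45z**2 - 117z + 220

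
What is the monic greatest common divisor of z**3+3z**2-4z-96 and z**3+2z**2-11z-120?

z**2+7z+24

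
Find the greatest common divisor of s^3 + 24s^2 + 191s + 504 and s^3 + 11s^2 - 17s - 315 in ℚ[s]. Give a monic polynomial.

s^2 + 16s + 63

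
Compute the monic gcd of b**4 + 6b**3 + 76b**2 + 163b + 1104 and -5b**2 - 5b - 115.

b**2 + b + 23

Apply the Euclidean algorithm:
  b**4 + 6b**3 + 76b**2 + 163b + 1104 = (-(1/5)b**2 - b - 48/5)(-5b**2 - 5b - 115) + (0)
Last nonzero remainder: -5b**2 - 5b - 115. Dividing through by -5 gives the monic gcd b**2 + b + 23.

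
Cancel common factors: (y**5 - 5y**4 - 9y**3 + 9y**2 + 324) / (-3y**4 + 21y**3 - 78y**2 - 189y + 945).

By polynomial division,
  y**5 - 5y**4 - 9y**3 + 9y**2 + 324 = (-(1/3)y - 2/3)(-3y**4 + 21y**3 - 78y**2 - 189y + 945) + (-21y**3 - 106y**2 + 189y + 954)
  -3y**4 + 21y**3 - 78y**2 - 189y + 945 = ((1/7)y - 253/147)(-21y**3 - 106y**2 + 189y + 954) + (-(42253/147)y**2 + 126759/49)
  -21y**3 - 106y**2 + 189y + 954 = ((3087/42253)y + 15582/42253)(-(42253/147)y**2 + 126759/49) + (0)
Last nonzero remainder: -(42253/147)y**2 + 126759/49. Dividing through by -42253/147 gives the monic gcd y**2 - 9.
Cancel y**2 - 9 from numerator and denominator to get the reduced form.

(-y**3 + 5y**2 + 36)/(3y**2 - 21y + 105)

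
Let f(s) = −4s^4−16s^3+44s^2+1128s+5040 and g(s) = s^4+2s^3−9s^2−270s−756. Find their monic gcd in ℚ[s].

Apply the Euclidean algorithm:
  −4s^4−16s^3+44s^2+1128s+5040 = (−4)(s^4+2s^3−9s^2−270s−756) + (−8s^3+8s^2+48s+2016)
  s^4+2s^3−9s^2−270s−756 = (−(1/8)s−3/8)(−8s^3+8s^2+48s+2016) + (0)
Last nonzero remainder: −8s^3+8s^2+48s+2016. Dividing through by −8 gives the monic gcd s^3−s^2−6s−252.

s^3−s^2−6s−252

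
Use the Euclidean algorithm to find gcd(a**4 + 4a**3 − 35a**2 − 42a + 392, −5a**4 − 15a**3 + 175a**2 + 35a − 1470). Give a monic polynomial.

a**3 − 35a + 98

By polynomial division,
  a**4 + 4a**3 − 35a**2 − 42a + 392 = (−1/5)(−5a**4 − 15a**3 + 175a**2 + 35a − 1470) + (a**3 − 35a + 98)
  −5a**4 − 15a**3 + 175a**2 + 35a − 1470 = (−5a − 15)(a**3 − 35a + 98) + (0)
The last nonzero remainder a**3 − 35a + 98 is already monic.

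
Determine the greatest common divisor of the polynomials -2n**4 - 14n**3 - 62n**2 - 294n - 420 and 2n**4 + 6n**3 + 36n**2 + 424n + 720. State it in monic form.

By polynomial division,
  -2n**4 - 14n**3 - 62n**2 - 294n - 420 = (-1)(2n**4 + 6n**3 + 36n**2 + 424n + 720) + (-8n**3 - 26n**2 + 130n + 300)
  2n**4 + 6n**3 + 36n**2 + 424n + 720 = (-(1/4)n + 1/16)(-8n**3 - 26n**2 + 130n + 300) + ((561/8)n**2 + (3927/8)n + 2805/4)
  -8n**3 - 26n**2 + 130n + 300 = (-(64/561)n + 80/187)((561/8)n**2 + (3927/8)n + 2805/4) + (0)
Last nonzero remainder: (561/8)n**2 + (3927/8)n + 2805/4. Dividing through by 561/8 gives the monic gcd n**2 + 7n + 10.

n**2 + 7n + 10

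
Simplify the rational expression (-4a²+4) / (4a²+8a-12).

Euclidean algorithm in ℚ[a]:
  -4a²+4 = (-1)(4a²+8a-12) + (8a-8)
  4a²+8a-12 = ((1/2)a+3/2)(8a-8) + (0)
Last nonzero remainder: 8a-8. Dividing through by 8 gives the monic gcd a-1.
Cancel a-1 from numerator and denominator to get the reduced form.

(-a-1)/(a+3)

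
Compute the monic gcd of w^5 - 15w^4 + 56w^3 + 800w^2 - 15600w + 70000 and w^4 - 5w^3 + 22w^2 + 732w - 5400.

Apply the Euclidean algorithm:
  w^5 - 15w^4 + 56w^3 + 800w^2 - 15600w + 70000 = (w - 10)(w^4 - 5w^3 + 22w^2 + 732w - 5400) + (-16w^3 + 288w^2 - 2880w + 16000)
  w^4 - 5w^3 + 22w^2 + 732w - 5400 = (-(1/16)w - 13/16)(-16w^3 + 288w^2 - 2880w + 16000) + (76w^2 - 608w + 7600)
  -16w^3 + 288w^2 - 2880w + 16000 = (-(4/19)w + 40/19)(76w^2 - 608w + 7600) + (0)
Last nonzero remainder: 76w^2 - 608w + 7600. Dividing through by 76 gives the monic gcd w^2 - 8w + 100.

w^2 - 8w + 100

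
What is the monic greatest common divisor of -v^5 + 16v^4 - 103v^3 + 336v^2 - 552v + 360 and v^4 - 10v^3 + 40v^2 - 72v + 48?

Apply the Euclidean algorithm:
  -v^5 + 16v^4 - 103v^3 + 336v^2 - 552v + 360 = (-v + 6)(v^4 - 10v^3 + 40v^2 - 72v + 48) + (-3v^3 + 24v^2 - 72v + 72)
  v^4 - 10v^3 + 40v^2 - 72v + 48 = (-(1/3)v + 2/3)(-3v^3 + 24v^2 - 72v + 72) + (0)
Last nonzero remainder: -3v^3 + 24v^2 - 72v + 72. Dividing through by -3 gives the monic gcd v^3 - 8v^2 + 24v - 24.

v^3 - 8v^2 + 24v - 24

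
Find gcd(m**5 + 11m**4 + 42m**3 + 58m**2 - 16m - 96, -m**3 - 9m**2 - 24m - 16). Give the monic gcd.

m**2 + 8m + 16

Repeated division with remainder:
  m**5 + 11m**4 + 42m**3 + 58m**2 - 16m - 96 = (-m**2 - 2m)(-m**3 - 9m**2 - 24m - 16) + (-6m**2 - 48m - 96)
  -m**3 - 9m**2 - 24m - 16 = ((1/6)m + 1/6)(-6m**2 - 48m - 96) + (0)
Last nonzero remainder: -6m**2 - 48m - 96. Dividing through by -6 gives the monic gcd m**2 + 8m + 16.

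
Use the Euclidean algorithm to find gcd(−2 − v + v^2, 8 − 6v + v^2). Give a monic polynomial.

−2 + v

Repeated division with remainder:
  v^2 − v − 2 = (v^2 − 6v + 8) + (5v − 10)
  v^2 − 6v + 8 = ((1/5)v − 4/5)(5v − 10) + (0)
Last nonzero remainder: 5v − 10. Dividing through by 5 gives the monic gcd v − 2.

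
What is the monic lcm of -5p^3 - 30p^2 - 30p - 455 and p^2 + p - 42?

p^4 - 30p^2 + 55p - 546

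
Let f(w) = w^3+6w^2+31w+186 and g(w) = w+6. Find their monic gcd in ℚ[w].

w+6

Apply the Euclidean algorithm:
  w^3+6w^2+31w+186 = (w^2+31)(w+6) + (0)
The last nonzero remainder w+6 is already monic.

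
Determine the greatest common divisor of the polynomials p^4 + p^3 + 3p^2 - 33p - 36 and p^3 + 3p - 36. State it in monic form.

p^3 + 3p - 36

Repeated division with remainder:
  p^4 + p^3 + 3p^2 - 33p - 36 = (p + 1)(p^3 + 3p - 36) + (0)
The last nonzero remainder p^3 + 3p - 36 is already monic.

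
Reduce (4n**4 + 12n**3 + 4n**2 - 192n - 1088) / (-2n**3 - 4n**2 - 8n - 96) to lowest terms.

Euclidean algorithm in ℚ[n]:
  4n**4 + 12n**3 + 4n**2 - 192n - 1088 = (-2n - 2)(-2n**3 - 4n**2 - 8n - 96) + (-20n**2 - 400n - 1280)
  -2n**3 - 4n**2 - 8n - 96 = ((1/10)n - 9/5)(-20n**2 - 400n - 1280) + (-600n - 2400)
  -20n**2 - 400n - 1280 = ((1/30)n + 8/15)(-600n - 2400) + (0)
Last nonzero remainder: -600n - 2400. Dividing through by -600 gives the monic gcd n + 4.
Cancel n + 4 from numerator and denominator to get the reduced form.

(-2n**3 + 2n**2 - 10n + 136)/(n**2 - 2n + 12)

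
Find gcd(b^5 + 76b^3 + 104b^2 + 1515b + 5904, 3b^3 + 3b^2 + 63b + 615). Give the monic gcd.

b^2 - 4b + 41

Apply the Euclidean algorithm:
  b^5 + 76b^3 + 104b^2 + 1515b + 5904 = ((1/3)b^2 - (1/3)b + 56/3)(3b^3 + 3b^2 + 63b + 615) + (-136b^2 + 544b - 5576)
  3b^3 + 3b^2 + 63b + 615 = (-(3/136)b - 15/136)(-136b^2 + 544b - 5576) + (0)
Last nonzero remainder: -136b^2 + 544b - 5576. Dividing through by -136 gives the monic gcd b^2 - 4b + 41.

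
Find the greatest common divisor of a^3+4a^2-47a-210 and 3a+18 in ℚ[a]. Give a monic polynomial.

a+6

Repeated division with remainder:
  a^3+4a^2-47a-210 = ((1/3)a^2-(2/3)a-35/3)(3a+18) + (0)
Last nonzero remainder: 3a+18. Dividing through by 3 gives the monic gcd a+6.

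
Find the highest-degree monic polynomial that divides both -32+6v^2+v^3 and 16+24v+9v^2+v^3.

Euclidean algorithm in ℚ[v]:
  v^3+6v^2-32 = (v^3+9v^2+24v+16) + (-3v^2-24v-48)
  v^3+9v^2+24v+16 = (-(1/3)v-1/3)(-3v^2-24v-48) + (0)
Last nonzero remainder: -3v^2-24v-48. Dividing through by -3 gives the monic gcd v^2+8v+16.

16+8v+v^2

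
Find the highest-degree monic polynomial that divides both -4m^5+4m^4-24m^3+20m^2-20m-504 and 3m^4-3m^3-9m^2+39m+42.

Repeated division with remainder:
  -4m^5+4m^4-24m^3+20m^2-20m-504 = (-(4/3)m)(3m^4-3m^3-9m^2+39m+42) + (-36m^3+72m^2+36m-504)
  3m^4-3m^3-9m^2+39m+42 = (-(1/12)m-1/12)(-36m^3+72m^2+36m-504) + (0)
Last nonzero remainder: -36m^3+72m^2+36m-504. Dividing through by -36 gives the monic gcd m^3-2m^2-m+14.

m^3-2m^2-m+14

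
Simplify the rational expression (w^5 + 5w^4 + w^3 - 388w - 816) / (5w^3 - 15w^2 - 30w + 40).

(w^3 + 7w^2 + 23w + 102)/(5w - 5)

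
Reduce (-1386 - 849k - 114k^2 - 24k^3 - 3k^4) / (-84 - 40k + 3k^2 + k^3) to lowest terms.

Repeated division with remainder:
  -3k^4 - 24k^3 - 114k^2 - 849k - 1386 = (-3k - 15)(k^3 + 3k^2 - 40k - 84) + (-189k^2 - 1701k - 2646)
  k^3 + 3k^2 - 40k - 84 = (-(1/189)k + 2/63)(-189k^2 - 1701k - 2646) + (0)
Last nonzero remainder: -189k^2 - 1701k - 2646. Dividing through by -189 gives the monic gcd k^2 + 9k + 14.
Cancel k^2 + 9k + 14 from numerator and denominator to get the reduced form.

(-99 + 3k - 3k^2)/(-6 + k)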